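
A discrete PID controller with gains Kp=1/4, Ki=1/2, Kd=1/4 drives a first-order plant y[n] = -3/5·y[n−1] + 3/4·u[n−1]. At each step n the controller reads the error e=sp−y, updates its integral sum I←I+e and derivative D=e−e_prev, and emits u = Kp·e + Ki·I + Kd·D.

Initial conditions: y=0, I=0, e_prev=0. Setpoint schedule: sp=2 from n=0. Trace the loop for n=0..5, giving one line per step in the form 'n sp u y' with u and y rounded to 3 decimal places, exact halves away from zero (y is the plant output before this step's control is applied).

0 2 2.000 0.000
1 2 1.000 1.500
2 2 3.275 -0.150
3 2 1.241 2.546
4 2 4.785 -0.597
5 2 0.754 3.947

(exact arithmetic carried between steps; '≈' marks a value shown rounded to 6 d.p. or computed from one; I and e_prev carry over from the previous line; the table rounds u and y to 3 d.p., halves away from zero)
n=0: y=0, sp=2, e=sp−y=2; I=2, D=e−e_prev=2; u=1/4·2+1/2·2+1/4·2=2; next y=-3/5·0+3/4·2=1.5
n=1: y=1.5, sp=2, e=sp−y=0.5; I=2.5, D=e−e_prev=-1.5; u=1/4·0.5+1/2·2.5+1/4·(-1.5)=1; next y=-3/5·1.5+3/4·1=-0.15
n=2: y=-0.15, sp=2, e=sp−y=2.15; I=4.65, D=e−e_prev=1.65; u=1/4·2.15+1/2·4.65+1/4·1.65=3.275; next y=-3/5·(-0.15)+3/4·3.275=2.54625
n=3: y=2.54625, sp=2, e=sp−y=-0.54625; I=4.10375, D=e−e_prev=-2.69625; u=1/4·(-0.54625)+1/2·4.10375+1/4·(-2.69625)=1.24125; next y=-3/5·2.54625+3/4·1.24125≈-0.596813
n=4: y≈-0.596813, sp=2, e=sp−y≈2.596813; I≈6.700563, D=e−e_prev≈3.143063; u=1/4·2.596813+1/2·6.700563+1/4·3.143063≈4.78525; next y=-3/5·(-0.596813)+3/4·4.78525≈3.947025
n=5: y=3.947025, sp=2, e=sp−y=-1.947025; I≈4.753538, D=e−e_prev≈-4.543838; u=1/4·(-1.947025)+1/2·4.753538+1/4·(-4.543838)≈0.754053; next y=-3/5·3.947025+3/4·0.754053≈-1.802675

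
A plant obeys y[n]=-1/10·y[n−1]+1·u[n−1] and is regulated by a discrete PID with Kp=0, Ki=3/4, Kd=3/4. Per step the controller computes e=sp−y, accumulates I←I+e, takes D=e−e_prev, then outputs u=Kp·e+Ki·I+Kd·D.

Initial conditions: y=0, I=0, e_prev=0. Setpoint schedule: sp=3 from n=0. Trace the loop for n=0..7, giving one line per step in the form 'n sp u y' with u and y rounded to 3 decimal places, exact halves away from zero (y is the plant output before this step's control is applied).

(exact arithmetic carried between steps; '≈' marks a value shown rounded to 6 d.p. or computed from one; I and e_prev carry over from the previous line; the table rounds u and y to 3 d.p., halves away from zero)
n=0: y=0, sp=3, e=sp−y=3; I=3, D=e−e_prev=3; u=0·3+3/4·3+3/4·3=4.5; next y=-1/10·0+1·4.5=4.5
n=1: y=4.5, sp=3, e=sp−y=-1.5; I=1.5, D=e−e_prev=-4.5; u=0·(-1.5)+3/4·1.5+3/4·(-4.5)=-2.25; next y=-1/10·4.5+1·(-2.25)=-2.7
n=2: y=-2.7, sp=3, e=sp−y=5.7; I=7.2, D=e−e_prev=7.2; u=0·5.7+3/4·7.2+3/4·7.2=10.8; next y=-1/10·(-2.7)+1·10.8=11.07
n=3: y=11.07, sp=3, e=sp−y=-8.07; I=-0.87, D=e−e_prev=-13.77; u=0·(-8.07)+3/4·(-0.87)+3/4·(-13.77)=-10.98; next y=-1/10·11.07+1·(-10.98)=-12.087
n=4: y=-12.087, sp=3, e=sp−y=15.087; I=14.217, D=e−e_prev=23.157; u=0·15.087+3/4·14.217+3/4·23.157=28.0305; next y=-1/10·(-12.087)+1·28.0305=29.2392
n=5: y=29.2392, sp=3, e=sp−y=-26.2392; I=-12.0222, D=e−e_prev=-41.3262; u=0·(-26.2392)+3/4·(-12.0222)+3/4·(-41.3262)=-40.0113; next y=-1/10·29.2392+1·(-40.0113)=-42.93522
n=6: y=-42.93522, sp=3, e=sp−y=45.93522; I=33.91302, D=e−e_prev=72.17442; u=0·45.93522+3/4·33.91302+3/4·72.17442=79.56558; next y=-1/10·(-42.93522)+1·79.56558=83.859102
n=7: y=83.859102, sp=3, e=sp−y=-80.859102; I=-46.946082, D=e−e_prev=-126.794322; u=0·(-80.859102)+3/4·(-46.946082)+3/4·(-126.794322)=-130.305303; next y=-1/10·83.859102+1·(-130.305303)≈-138.691213

0 3 4.500 0.000
1 3 -2.250 4.500
2 3 10.800 -2.700
3 3 -10.980 11.070
4 3 28.031 -12.087
5 3 -40.011 29.239
6 3 79.566 -42.935
7 3 -130.305 83.859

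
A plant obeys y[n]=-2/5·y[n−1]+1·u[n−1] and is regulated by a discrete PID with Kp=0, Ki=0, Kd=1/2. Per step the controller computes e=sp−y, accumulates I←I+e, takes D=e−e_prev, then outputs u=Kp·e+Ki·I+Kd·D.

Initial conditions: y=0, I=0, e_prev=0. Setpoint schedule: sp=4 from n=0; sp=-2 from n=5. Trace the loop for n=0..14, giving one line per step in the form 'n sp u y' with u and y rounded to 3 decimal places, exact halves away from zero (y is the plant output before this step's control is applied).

(exact arithmetic carried between steps; '≈' marks a value shown rounded to 6 d.p. or computed from one; I and e_prev carry over from the previous line; the table rounds u and y to 3 d.p., halves away from zero)
n=0: y=0, sp=4, e=sp−y=4; I=4, D=e−e_prev=4; u=0·4+0·4+1/2·4=2; next y=-2/5·0+1·2=2
n=1: y=2, sp=4, e=sp−y=2; I=6, D=e−e_prev=-2; u=0·2+0·6+1/2·(-2)=-1; next y=-2/5·2+1·(-1)=-1.8
n=2: y=-1.8, sp=4, e=sp−y=5.8; I=11.8, D=e−e_prev=3.8; u=0·5.8+0·11.8+1/2·3.8=1.9; next y=-2/5·(-1.8)+1·1.9=2.62
n=3: y=2.62, sp=4, e=sp−y=1.38; I=13.18, D=e−e_prev=-4.42; u=0·1.38+0·13.18+1/2·(-4.42)=-2.21; next y=-2/5·2.62+1·(-2.21)=-3.258
n=4: y=-3.258, sp=4, e=sp−y=7.258; I=20.438, D=e−e_prev=5.878; u=0·7.258+0·20.438+1/2·5.878=2.939; next y=-2/5·(-3.258)+1·2.939=4.2422
n=5: y=4.2422, sp=-2, e=sp−y=-6.2422; I=14.1958, D=e−e_prev=-13.5002; u=0·(-6.2422)+0·14.1958+1/2·(-13.5002)=-6.7501; next y=-2/5·4.2422+1·(-6.7501)=-8.44698
n=6: y=-8.44698, sp=-2, e=sp−y=6.44698; I=20.64278, D=e−e_prev=12.68918; u=0·6.44698+0·20.64278+1/2·12.68918=6.34459; next y=-2/5·(-8.44698)+1·6.34459=9.723382
n=7: y=9.723382, sp=-2, e=sp−y=-11.723382; I=8.919398, D=e−e_prev=-18.170362; u=0·(-11.723382)+0·8.919398+1/2·(-18.170362)=-9.085181; next y=-2/5·9.723382+1·(-9.085181)≈-12.974534
n=8: y≈-12.974534, sp=-2, e=sp−y≈10.974534; I≈19.893932, D=e−e_prev≈22.697916; u=0·10.974534+0·19.893932+1/2·22.697916≈11.348958; next y=-2/5·(-12.974534)+1·11.348958≈16.538771
n=9: y≈16.538771, sp=-2, e=sp−y≈-18.538771; I≈1.355160, D=e−e_prev≈-29.513305; u=0·(-18.538771)+0·1.355160+1/2·(-29.513305)≈-14.756653; next y=-2/5·16.538771+1·(-14.756653)≈-21.372161
n=10: y≈-21.372161, sp=-2, e=sp−y≈19.372161; I≈20.727322, D=e−e_prev≈37.910933; u=0·19.372161+0·20.727322+1/2·37.910933≈18.955466; next y=-2/5·(-21.372161)+1·18.955466≈27.504331
n=11: y≈27.504331, sp=-2, e=sp−y≈-29.504331; I≈-8.777009, D=e−e_prev≈-48.876492; u=0·(-29.504331)+0·(-8.777009)+1/2·(-48.876492)≈-24.438246; next y=-2/5·27.504331+1·(-24.438246)≈-35.439978
n=12: y≈-35.439978, sp=-2, e=sp−y≈33.439978; I≈24.662969, D=e−e_prev≈62.944309; u=0·33.439978+0·24.662969+1/2·62.944309≈31.472155; next y=-2/5·(-35.439978)+1·31.472155≈45.648146
n=13: y≈45.648146, sp=-2, e=sp−y≈-47.648146; I≈-22.985177, D=e−e_prev≈-81.088124; u=0·(-47.648146)+0·(-22.985177)+1/2·(-81.088124)≈-40.544062; next y=-2/5·45.648146+1·(-40.544062)≈-58.803320
n=14: y≈-58.803320, sp=-2, e=sp−y≈56.803320; I≈33.818144, D=e−e_prev≈104.451466; u=0·56.803320+0·33.818144+1/2·104.451466≈52.225733; next y=-2/5·(-58.803320)+1·52.225733≈75.747061

0 4 2.000 0.000
1 4 -1.000 2.000
2 4 1.900 -1.800
3 4 -2.210 2.620
4 4 2.939 -3.258
5 -2 -6.750 4.242
6 -2 6.345 -8.447
7 -2 -9.085 9.723
8 -2 11.349 -12.975
9 -2 -14.757 16.539
10 -2 18.955 -21.372
11 -2 -24.438 27.504
12 -2 31.472 -35.440
13 -2 -40.544 45.648
14 -2 52.226 -58.803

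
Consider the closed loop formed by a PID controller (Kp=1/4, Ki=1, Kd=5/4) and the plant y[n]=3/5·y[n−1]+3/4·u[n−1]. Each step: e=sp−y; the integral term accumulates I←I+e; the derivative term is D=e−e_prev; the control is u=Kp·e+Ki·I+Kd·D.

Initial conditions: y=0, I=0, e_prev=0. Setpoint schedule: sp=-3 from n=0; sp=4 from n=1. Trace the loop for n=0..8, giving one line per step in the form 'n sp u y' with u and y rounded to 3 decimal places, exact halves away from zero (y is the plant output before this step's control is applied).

(exact arithmetic carried between steps; '≈' marks a value shown rounded to 6 d.p. or computed from one; I and e_prev carry over from the previous line; the table rounds u and y to 3 d.p., halves away from zero)
n=0: y=0, sp=-3, e=sp−y=-3; I=-3, D=e−e_prev=-3; u=1/4·(-3)+1·(-3)+5/4·(-3)=-7.5; next y=3/5·0+3/4·(-7.5)=-5.625
n=1: y=-5.625, sp=4, e=sp−y=9.625; I=6.625, D=e−e_prev=12.625; u=1/4·9.625+1·6.625+5/4·12.625=24.8125; next y=3/5·(-5.625)+3/4·24.8125=15.234375
n=2: y=15.234375, sp=4, e=sp−y=-11.234375; I=-4.609375, D=e−e_prev=-20.859375; u=1/4·(-11.234375)+1·(-4.609375)+5/4·(-20.859375)≈-33.492188; next y=3/5·15.234375+3/4·(-33.492188)≈-15.978516
n=3: y≈-15.978516, sp=4, e=sp−y≈19.978516; I≈15.369141, D=e−e_prev≈31.212891; u=1/4·19.978516+1·15.369141+5/4·31.212891≈59.379883; next y=3/5·(-15.978516)+3/4·59.379883≈34.947803
n=4: y≈34.947803, sp=4, e=sp−y≈-30.947803; I≈-15.578662, D=e−e_prev≈-50.926318; u=1/4·(-30.947803)+1·(-15.578662)+5/4·(-50.926318)≈-86.973511; next y=3/5·34.947803+3/4·(-86.973511)≈-44.261451
n=5: y≈-44.261451, sp=4, e=sp−y≈48.261451; I≈32.682789, D=e−e_prev≈79.209254; u=1/4·48.261451+1·32.682789+5/4·79.209254≈143.759720; next y=3/5·(-44.261451)+3/4·143.759720≈81.262919
n=6: y≈81.262919, sp=4, e=sp−y≈-77.262919; I≈-44.580130, D=e−e_prev≈-125.524370; u=1/4·(-77.262919)+1·(-44.580130)+5/4·(-125.524370)≈-220.801323; next y=3/5·81.262919+3/4·(-220.801323)≈-116.843240
n=7: y≈-116.843240, sp=4, e=sp−y≈120.843240; I≈76.263111, D=e−e_prev≈198.106160; u=1/4·120.843240+1·76.263111+5/4·198.106160≈354.106620; next y=3/5·(-116.843240)+3/4·354.106620≈195.474021
n=8: y≈195.474021, sp=4, e=sp−y≈-191.474021; I≈-115.210910, D=e−e_prev≈-312.317261; u=1/4·(-191.474021)+1·(-115.210910)+5/4·(-312.317261)≈-553.475992; next y=3/5·195.474021+3/4·(-553.475992)≈-297.822582

0 -3 -7.500 0.000
1 4 24.813 -5.625
2 4 -33.492 15.234
3 4 59.380 -15.979
4 4 -86.974 34.948
5 4 143.760 -44.261
6 4 -220.801 81.263
7 4 354.107 -116.843
8 4 -553.476 195.474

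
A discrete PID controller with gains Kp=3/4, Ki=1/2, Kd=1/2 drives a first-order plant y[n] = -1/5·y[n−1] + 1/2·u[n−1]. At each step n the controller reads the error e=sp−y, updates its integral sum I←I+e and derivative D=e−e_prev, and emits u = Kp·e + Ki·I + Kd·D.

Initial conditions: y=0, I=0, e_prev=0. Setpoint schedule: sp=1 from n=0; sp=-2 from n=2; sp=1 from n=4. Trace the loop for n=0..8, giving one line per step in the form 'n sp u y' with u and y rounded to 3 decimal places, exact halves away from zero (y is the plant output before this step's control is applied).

0 1 1.750 0.000
1 1 0.219 0.875
2 -2 -2.885 -0.066
3 -2 -0.436 -1.429
4 1 1.226 0.068
5 1 0.011 0.600
6 1 1.727 -0.115
7 1 0.175 0.886
8 1 2.440 -0.090

(exact arithmetic carried between steps; '≈' marks a value shown rounded to 6 d.p. or computed from one; I and e_prev carry over from the previous line; the table rounds u and y to 3 d.p., halves away from zero)
n=0: y=0, sp=1, e=sp−y=1; I=1, D=e−e_prev=1; u=3/4·1+1/2·1+1/2·1=1.75; next y=-1/5·0+1/2·1.75=0.875
n=1: y=0.875, sp=1, e=sp−y=0.125; I=1.125, D=e−e_prev=-0.875; u=3/4·0.125+1/2·1.125+1/2·(-0.875)=0.21875; next y=-1/5·0.875+1/2·0.21875=-0.065625
n=2: y=-0.065625, sp=-2, e=sp−y=-1.934375; I=-0.809375, D=e−e_prev=-2.059375; u=3/4·(-1.934375)+1/2·(-0.809375)+1/2·(-2.059375)≈-2.885156; next y=-1/5·(-0.065625)+1/2·(-2.885156)≈-1.429453
n=3: y≈-1.429453, sp=-2, e=sp−y≈-0.570547; I≈-1.379922, D=e−e_prev≈1.363828; u=3/4·(-0.570547)+1/2·(-1.379922)+1/2·1.363828≈-0.435957; next y=-1/5·(-1.429453)+1/2·(-0.435957)≈0.067912
n=4: y≈0.067912, sp=1, e=sp−y≈0.932088; I≈-0.447834, D=e−e_prev≈1.502635; u=3/4·0.932088+1/2·(-0.447834)+1/2·1.502635≈1.226466; next y=-1/5·0.067912+1/2·1.226466≈0.599651
n=5: y≈0.599651, sp=1, e=sp−y≈0.400349; I≈-0.047485, D=e−e_prev≈-0.531739; u=3/4·0.400349+1/2·(-0.047485)+1/2·(-0.531739)≈0.010650; next y=-1/5·0.599651+1/2·0.010650≈-0.114605
n=6: y≈-0.114605, sp=1, e=sp−y≈1.114605; I≈1.067120, D=e−e_prev≈0.714256; u=3/4·1.114605+1/2·1.067120+1/2·0.714256≈1.726642; next y=-1/5·(-0.114605)+1/2·1.726642≈0.886242
n=7: y≈0.886242, sp=1, e=sp−y≈0.113758; I≈1.180878, D=e−e_prev≈-1.000847; u=3/4·0.113758+1/2·1.180878+1/2·(-1.000847)≈0.175334; next y=-1/5·0.886242+1/2·0.175334≈-0.089581
n=8: y≈-0.089581, sp=1, e=sp−y≈1.089581; I≈2.270460, D=e−e_prev≈0.975823; u=3/4·1.089581+1/2·2.270460+1/2·0.975823≈2.440327; next y=-1/5·(-0.089581)+1/2·2.440327≈1.238080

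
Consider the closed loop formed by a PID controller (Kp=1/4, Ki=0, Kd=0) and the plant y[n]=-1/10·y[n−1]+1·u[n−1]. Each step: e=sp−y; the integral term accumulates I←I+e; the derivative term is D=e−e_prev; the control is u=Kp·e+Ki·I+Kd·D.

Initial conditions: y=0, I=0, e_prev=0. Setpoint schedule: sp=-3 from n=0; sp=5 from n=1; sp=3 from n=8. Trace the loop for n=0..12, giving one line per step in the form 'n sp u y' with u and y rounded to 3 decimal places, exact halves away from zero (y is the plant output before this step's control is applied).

(exact arithmetic carried between steps; '≈' marks a value shown rounded to 6 d.p. or computed from one; I and e_prev carry over from the previous line; the table rounds u and y to 3 d.p., halves away from zero)
n=0: y=0, sp=-3, e=sp−y=-3; I=-3, D=e−e_prev=-3; u=1/4·(-3)+0·(-3)+0·(-3)=-0.75; next y=-1/10·0+1·(-0.75)=-0.75
n=1: y=-0.75, sp=5, e=sp−y=5.75; I=2.75, D=e−e_prev=8.75; u=1/4·5.75+0·2.75+0·8.75=1.4375; next y=-1/10·(-0.75)+1·1.4375=1.5125
n=2: y=1.5125, sp=5, e=sp−y=3.4875; I=6.2375, D=e−e_prev=-2.2625; u=1/4·3.4875+0·6.2375+0·(-2.2625)=0.871875; next y=-1/10·1.5125+1·0.871875=0.720625
n=3: y=0.720625, sp=5, e=sp−y=4.279375; I=10.516875, D=e−e_prev=0.791875; u=1/4·4.279375+0·10.516875+0·0.791875≈1.069844; next y=-1/10·0.720625+1·1.069844≈0.997781
n=4: y≈0.997781, sp=5, e=sp−y≈4.002219; I≈14.519094, D=e−e_prev≈-0.277156; u=1/4·4.002219+0·14.519094+0·(-0.277156)≈1.000555; next y=-1/10·0.997781+1·1.000555≈0.900777
n=5: y≈0.900777, sp=5, e=sp−y≈4.099223; I≈18.618317, D=e−e_prev≈0.097005; u=1/4·4.099223+0·18.618317+0·0.097005≈1.024806; next y=-1/10·0.900777+1·1.024806≈0.934728
n=6: y≈0.934728, sp=5, e=sp−y≈4.065272; I≈22.683589, D=e−e_prev≈-0.033952; u=1/4·4.065272+0·22.683589+0·(-0.033952)≈1.016318; next y=-1/10·0.934728+1·1.016318≈0.922845
n=7: y≈0.922845, sp=5, e=sp−y≈4.077155; I≈26.760744, D=e−e_prev≈0.011883; u=1/4·4.077155+0·26.760744+0·0.011883≈1.019289; next y=-1/10·0.922845+1·1.019289≈0.927004
n=8: y≈0.927004, sp=3, e=sp−y≈2.072996; I≈28.833740, D=e−e_prev≈-2.004159; u=1/4·2.072996+0·28.833740+0·(-2.004159)≈0.518249; next y=-1/10·0.927004+1·0.518249≈0.425549
n=9: y≈0.425549, sp=3, e=sp−y≈2.574451; I≈31.408191, D=e−e_prev≈0.501456; u=1/4·2.574451+0·31.408191+0·0.501456≈0.643613; next y=-1/10·0.425549+1·0.643613≈0.601058
n=10: y≈0.601058, sp=3, e=sp−y≈2.398942; I≈33.807133, D=e−e_prev≈-0.175509; u=1/4·2.398942+0·33.807133+0·(-0.175509)≈0.599735; next y=-1/10·0.601058+1·0.599735≈0.539630
n=11: y≈0.539630, sp=3, e=sp−y≈2.460370; I≈36.267503, D=e−e_prev≈0.061428; u=1/4·2.460370+0·36.267503+0·0.061428≈0.615093; next y=-1/10·0.539630+1·0.615093≈0.561130
n=12: y≈0.561130, sp=3, e=sp−y≈2.438870; I≈38.706374, D=e−e_prev≈-0.021500; u=1/4·2.438870+0·38.706374+0·(-0.021500)≈0.609718; next y=-1/10·0.561130+1·0.609718≈0.553605

0 -3 -0.750 0.000
1 5 1.438 -0.750
2 5 0.872 1.513
3 5 1.070 0.721
4 5 1.001 0.998
5 5 1.025 0.901
6 5 1.016 0.935
7 5 1.019 0.923
8 3 0.518 0.927
9 3 0.644 0.426
10 3 0.600 0.601
11 3 0.615 0.540
12 3 0.610 0.561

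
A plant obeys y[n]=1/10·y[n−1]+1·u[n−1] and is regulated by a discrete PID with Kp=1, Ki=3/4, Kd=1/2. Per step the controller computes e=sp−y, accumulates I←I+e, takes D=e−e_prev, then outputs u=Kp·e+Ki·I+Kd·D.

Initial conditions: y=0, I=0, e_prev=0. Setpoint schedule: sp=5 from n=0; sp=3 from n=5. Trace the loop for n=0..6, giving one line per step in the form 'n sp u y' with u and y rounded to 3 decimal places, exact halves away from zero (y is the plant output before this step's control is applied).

(exact arithmetic carried between steps; '≈' marks a value shown rounded to 6 d.p. or computed from one; I and e_prev carry over from the previous line; the table rounds u and y to 3 d.p., halves away from zero)
n=0: y=0, sp=5, e=sp−y=5; I=5, D=e−e_prev=5; u=1·5+3/4·5+1/2·5=11.25; next y=1/10·0+1·11.25=11.25
n=1: y=11.25, sp=5, e=sp−y=-6.25; I=-1.25, D=e−e_prev=-11.25; u=1·(-6.25)+3/4·(-1.25)+1/2·(-11.25)=-12.8125; next y=1/10·11.25+1·(-12.8125)=-11.6875
n=2: y=-11.6875, sp=5, e=sp−y=16.6875; I=15.4375, D=e−e_prev=22.9375; u=1·16.6875+3/4·15.4375+1/2·22.9375=39.734375; next y=1/10·(-11.6875)+1·39.734375=38.565625
n=3: y=38.565625, sp=5, e=sp−y=-33.565625; I=-18.128125, D=e−e_prev=-50.253125; u=1·(-33.565625)+3/4·(-18.128125)+1/2·(-50.253125)≈-72.288281; next y=1/10·38.565625+1·(-72.288281)≈-68.431719
n=4: y≈-68.431719, sp=5, e=sp−y≈73.431719; I≈55.303594, D=e−e_prev≈106.997344; u=1·73.431719+3/4·55.303594+1/2·106.997344≈168.408086; next y=1/10·(-68.431719)+1·168.408086≈161.564914
n=5: y≈161.564914, sp=3, e=sp−y≈-158.564914; I≈-103.261320, D=e−e_prev≈-231.996633; u=1·(-158.564914)+3/4·(-103.261320)+1/2·(-231.996633)≈-352.009221; next y=1/10·161.564914+1·(-352.009221)≈-335.852729
n=6: y≈-335.852729, sp=3, e=sp−y≈338.852729; I≈235.591409, D=e−e_prev≈497.417643; u=1·338.852729+3/4·235.591409+1/2·497.417643≈764.255108; next y=1/10·(-335.852729)+1·764.255108≈730.669835

0 5 11.250 0.000
1 5 -12.813 11.250
2 5 39.734 -11.688
3 5 -72.288 38.566
4 5 168.408 -68.432
5 3 -352.009 161.565
6 3 764.255 -335.853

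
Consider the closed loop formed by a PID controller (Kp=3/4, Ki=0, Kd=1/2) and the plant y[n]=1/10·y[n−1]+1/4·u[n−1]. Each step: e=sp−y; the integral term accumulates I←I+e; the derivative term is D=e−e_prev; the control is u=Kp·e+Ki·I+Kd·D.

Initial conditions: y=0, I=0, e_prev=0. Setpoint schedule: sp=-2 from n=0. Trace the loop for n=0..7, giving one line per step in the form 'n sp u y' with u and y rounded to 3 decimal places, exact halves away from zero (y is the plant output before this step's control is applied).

0 -2 -2.500 0.000
1 -2 -0.719 -0.625
2 -2 -1.510 -0.242
3 -2 -1.119 -0.402
4 -2 -1.301 -0.320
5 -2 -1.213 -0.357
6 -2 -1.255 -0.339
7 -2 -1.235 -0.348

(exact arithmetic carried between steps; '≈' marks a value shown rounded to 6 d.p. or computed from one; I and e_prev carry over from the previous line; the table rounds u and y to 3 d.p., halves away from zero)
n=0: y=0, sp=-2, e=sp−y=-2; I=-2, D=e−e_prev=-2; u=3/4·(-2)+0·(-2)+1/2·(-2)=-2.5; next y=1/10·0+1/4·(-2.5)=-0.625
n=1: y=-0.625, sp=-2, e=sp−y=-1.375; I=-3.375, D=e−e_prev=0.625; u=3/4·(-1.375)+0·(-3.375)+1/2·0.625=-0.71875; next y=1/10·(-0.625)+1/4·(-0.71875)≈-0.242188
n=2: y≈-0.242188, sp=-2, e=sp−y≈-1.757813; I≈-5.132813, D=e−e_prev≈-0.382813; u=3/4·(-1.757813)+0·(-5.132813)+1/2·(-0.382813)≈-1.509766; next y=1/10·(-0.242188)+1/4·(-1.509766)≈-0.401660
n=3: y≈-0.401660, sp=-2, e=sp−y≈-1.598340; I≈-6.731152, D=e−e_prev≈0.159473; u=3/4·(-1.598340)+0·(-6.731152)+1/2·0.159473≈-1.119019; next y=1/10·(-0.401660)+1/4·(-1.119019)≈-0.319921
n=4: y≈-0.319921, sp=-2, e=sp−y≈-1.680079; I≈-8.411232, D=e−e_prev≈-0.081740; u=3/4·(-1.680079)+0·(-8.411232)+1/2·(-0.081740)≈-1.300929; next y=1/10·(-0.319921)+1/4·(-1.300929)≈-0.357224
n=5: y≈-0.357224, sp=-2, e=sp−y≈-1.642776; I≈-10.054007, D=e−e_prev≈0.037304; u=3/4·(-1.642776)+0·(-10.054007)+1/2·0.037304≈-1.213430; next y=1/10·(-0.357224)+1/4·(-1.213430)≈-0.339080
n=6: y≈-0.339080, sp=-2, e=sp−y≈-1.660920; I≈-11.714927, D=e−e_prev≈-0.018144; u=3/4·(-1.660920)+0·(-11.714927)+1/2·(-0.018144)≈-1.254762; next y=1/10·(-0.339080)+1/4·(-1.254762)≈-0.347599
n=7: y≈-0.347599, sp=-2, e=sp−y≈-1.652401; I≈-13.367329, D=e−e_prev≈0.008519; u=3/4·(-1.652401)+0·(-13.367329)+1/2·0.008519≈-1.235042; next y=1/10·(-0.347599)+1/4·(-1.235042)≈-0.343520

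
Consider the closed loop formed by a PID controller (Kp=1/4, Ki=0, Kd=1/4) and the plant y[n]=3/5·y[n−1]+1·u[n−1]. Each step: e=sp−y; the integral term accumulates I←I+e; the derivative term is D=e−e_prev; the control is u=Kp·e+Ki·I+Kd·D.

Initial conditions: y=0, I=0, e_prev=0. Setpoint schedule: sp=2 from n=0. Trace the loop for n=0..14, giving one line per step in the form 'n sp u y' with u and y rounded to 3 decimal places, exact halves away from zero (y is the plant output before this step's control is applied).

0 2 1.000 0.000
1 2 0.000 1.000
2 2 0.450 0.600
3 2 0.245 0.810
4 2 0.337 0.731
5 2 0.295 0.776
6 2 0.314 0.760
7 2 0.305 0.770
8 2 0.309 0.767
9 2 0.307 0.769
10 2 0.308 0.769
11 2 0.308 0.769
12 2 0.308 0.769
13 2 0.308 0.769
14 2 0.308 0.769

(exact arithmetic carried between steps; '≈' marks a value shown rounded to 6 d.p. or computed from one; I and e_prev carry over from the previous line; the table rounds u and y to 3 d.p., halves away from zero)
n=0: y=0, sp=2, e=sp−y=2; I=2, D=e−e_prev=2; u=1/4·2+0·2+1/4·2=1; next y=3/5·0+1·1=1
n=1: y=1, sp=2, e=sp−y=1; I=3, D=e−e_prev=-1; u=1/4·1+0·3+1/4·(-1)=0; next y=3/5·1+1·0=0.6
n=2: y=0.6, sp=2, e=sp−y=1.4; I=4.4, D=e−e_prev=0.4; u=1/4·1.4+0·4.4+1/4·0.4=0.45; next y=3/5·0.6+1·0.45=0.81
n=3: y=0.81, sp=2, e=sp−y=1.19; I=5.59, D=e−e_prev=-0.21; u=1/4·1.19+0·5.59+1/4·(-0.21)=0.245; next y=3/5·0.81+1·0.245=0.731
n=4: y=0.731, sp=2, e=sp−y=1.269; I=6.859, D=e−e_prev=0.079; u=1/4·1.269+0·6.859+1/4·0.079=0.337; next y=3/5·0.731+1·0.337=0.7756
n=5: y=0.7756, sp=2, e=sp−y=1.2244; I=8.0834, D=e−e_prev=-0.0446; u=1/4·1.2244+0·8.0834+1/4·(-0.0446)=0.29495; next y=3/5·0.7756+1·0.29495=0.76031
n=6: y=0.76031, sp=2, e=sp−y=1.23969; I=9.32309, D=e−e_prev=0.01529; u=1/4·1.23969+0·9.32309+1/4·0.01529=0.313745; next y=3/5·0.76031+1·0.313745=0.769931
n=7: y=0.769931, sp=2, e=sp−y=1.230069; I=10.553159, D=e−e_prev=-0.009621; u=1/4·1.230069+0·10.553159+1/4·(-0.009621)=0.305112; next y=3/5·0.769931+1·0.305112≈0.767071
n=8: y≈0.767071, sp=2, e=sp−y≈1.232929; I≈11.786088, D=e−e_prev≈0.002860; u=1/4·1.232929+0·11.786088+1/4·0.002860≈0.308947; next y=3/5·0.767071+1·0.308947≈0.769190
n=9: y≈0.769190, sp=2, e=sp−y≈1.230810; I≈13.016899, D=e−e_prev≈-0.002119; u=1/4·1.230810+0·13.016899+1/4·(-0.002119)≈0.307173; next y=3/5·0.769190+1·0.307173≈0.768687
n=10: y≈0.768687, sp=2, e=sp−y≈1.231313; I≈14.248212, D=e−e_prev≈0.000503; u=1/4·1.231313+0·14.248212+1/4·0.000503≈0.307954; next y=3/5·0.768687+1·0.307954≈0.769166
n=11: y≈0.769166, sp=2, e=sp−y≈1.230834; I≈15.479046, D=e−e_prev≈-0.000479; u=1/4·1.230834+0·15.479046+1/4·(-0.000479)≈0.307589; next y=3/5·0.769166+1·0.307589≈0.769088
n=12: y≈0.769088, sp=2, e=sp−y≈1.230912; I≈16.709958, D=e−e_prev≈0.000078; u=1/4·1.230912+0·16.709958+1/4·0.000078≈0.307747; next y=3/5·0.769088+1·0.307747≈0.769200
n=13: y≈0.769200, sp=2, e=sp−y≈1.230800; I≈17.940757, D=e−e_prev≈-0.000112; u=1/4·1.230800+0·17.940757+1/4·(-0.000112)≈0.307672; next y=3/5·0.769200+1·0.307672≈0.769192
n=14: y≈0.769192, sp=2, e=sp−y≈1.230808; I≈19.171565, D=e−e_prev≈0.000008; u=1/4·1.230808+0·19.171565+1/4·0.000008≈0.307704; next y=3/5·0.769192+1·0.307704≈0.769219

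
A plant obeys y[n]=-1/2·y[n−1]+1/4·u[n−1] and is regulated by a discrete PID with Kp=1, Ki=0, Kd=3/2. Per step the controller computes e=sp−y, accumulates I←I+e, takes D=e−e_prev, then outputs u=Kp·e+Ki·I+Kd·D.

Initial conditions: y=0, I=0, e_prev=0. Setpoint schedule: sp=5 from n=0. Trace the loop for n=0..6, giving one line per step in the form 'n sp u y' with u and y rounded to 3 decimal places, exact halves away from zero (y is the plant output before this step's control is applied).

(exact arithmetic carried between steps; '≈' marks a value shown rounded to 6 d.p. or computed from one; I and e_prev carry over from the previous line; the table rounds u and y to 3 d.p., halves away from zero)
n=0: y=0, sp=5, e=sp−y=5; I=5, D=e−e_prev=5; u=1·5+0·5+3/2·5=12.5; next y=-1/2·0+1/4·12.5=3.125
n=1: y=3.125, sp=5, e=sp−y=1.875; I=6.875, D=e−e_prev=-3.125; u=1·1.875+0·6.875+3/2·(-3.125)=-2.8125; next y=-1/2·3.125+1/4·(-2.8125)=-2.265625
n=2: y=-2.265625, sp=5, e=sp−y=7.265625; I=14.140625, D=e−e_prev=5.390625; u=1·7.265625+0·14.140625+3/2·5.390625≈15.351563; next y=-1/2·(-2.265625)+1/4·15.351563≈4.970703
n=3: y≈4.970703, sp=5, e=sp−y≈0.029297; I≈14.169922, D=e−e_prev≈-7.236328; u=1·0.029297+0·14.169922+3/2·(-7.236328)≈-10.825195; next y=-1/2·4.970703+1/4·(-10.825195)≈-5.191650
n=4: y≈-5.191650, sp=5, e=sp−y≈10.191650; I≈24.361572, D=e−e_prev≈10.162354; u=1·10.191650+0·24.361572+3/2·10.162354≈25.435181; next y=-1/2·(-5.191650)+1/4·25.435181≈8.954620
n=5: y≈8.954620, sp=5, e=sp−y≈-3.954620; I≈20.406952, D=e−e_prev≈-14.146271; u=1·(-3.954620)+0·20.406952+3/2·(-14.146271)≈-25.174026; next y=-1/2·8.954620+1/4·(-25.174026)≈-10.770817
n=6: y≈-10.770817, sp=5, e=sp−y≈15.770817; I≈36.177769, D=e−e_prev≈19.725437; u=1·15.770817+0·36.177769+3/2·19.725437≈45.358973; next y=-1/2·(-10.770817)+1/4·45.358973≈16.725152

0 5 12.500 0.000
1 5 -2.813 3.125
2 5 15.352 -2.266
3 5 -10.825 4.971
4 5 25.435 -5.192
5 5 -25.174 8.955
6 5 45.359 -10.771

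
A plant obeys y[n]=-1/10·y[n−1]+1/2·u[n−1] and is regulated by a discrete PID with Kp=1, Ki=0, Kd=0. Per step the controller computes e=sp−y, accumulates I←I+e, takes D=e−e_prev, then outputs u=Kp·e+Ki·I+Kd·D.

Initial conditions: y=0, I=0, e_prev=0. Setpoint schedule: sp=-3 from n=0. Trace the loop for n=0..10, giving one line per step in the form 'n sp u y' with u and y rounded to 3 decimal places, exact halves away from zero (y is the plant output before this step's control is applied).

0 -3 -3.000 0.000
1 -3 -1.500 -1.500
2 -3 -2.400 -0.600
3 -3 -1.860 -1.140
4 -3 -2.184 -0.816
5 -3 -1.990 -1.010
6 -3 -2.106 -0.894
7 -3 -2.036 -0.964
8 -3 -2.078 -0.922
9 -3 -2.053 -0.947
10 -3 -2.068 -0.932

(exact arithmetic carried between steps; '≈' marks a value shown rounded to 6 d.p. or computed from one; I and e_prev carry over from the previous line; the table rounds u and y to 3 d.p., halves away from zero)
n=0: y=0, sp=-3, e=sp−y=-3; I=-3, D=e−e_prev=-3; u=1·(-3)+0·(-3)+0·(-3)=-3; next y=-1/10·0+1/2·(-3)=-1.5
n=1: y=-1.5, sp=-3, e=sp−y=-1.5; I=-4.5, D=e−e_prev=1.5; u=1·(-1.5)+0·(-4.5)+0·1.5=-1.5; next y=-1/10·(-1.5)+1/2·(-1.5)=-0.6
n=2: y=-0.6, sp=-3, e=sp−y=-2.4; I=-6.9, D=e−e_prev=-0.9; u=1·(-2.4)+0·(-6.9)+0·(-0.9)=-2.4; next y=-1/10·(-0.6)+1/2·(-2.4)=-1.14
n=3: y=-1.14, sp=-3, e=sp−y=-1.86; I=-8.76, D=e−e_prev=0.54; u=1·(-1.86)+0·(-8.76)+0·0.54=-1.86; next y=-1/10·(-1.14)+1/2·(-1.86)=-0.816
n=4: y=-0.816, sp=-3, e=sp−y=-2.184; I=-10.944, D=e−e_prev=-0.324; u=1·(-2.184)+0·(-10.944)+0·(-0.324)=-2.184; next y=-1/10·(-0.816)+1/2·(-2.184)=-1.0104
n=5: y=-1.0104, sp=-3, e=sp−y=-1.9896; I=-12.9336, D=e−e_prev=0.1944; u=1·(-1.9896)+0·(-12.9336)+0·0.1944=-1.9896; next y=-1/10·(-1.0104)+1/2·(-1.9896)=-0.89376
n=6: y=-0.89376, sp=-3, e=sp−y=-2.10624; I=-15.03984, D=e−e_prev=-0.11664; u=1·(-2.10624)+0·(-15.03984)+0·(-0.11664)=-2.10624; next y=-1/10·(-0.89376)+1/2·(-2.10624)=-0.963744
n=7: y=-0.963744, sp=-3, e=sp−y=-2.036256; I=-17.076096, D=e−e_prev=0.069984; u=1·(-2.036256)+0·(-17.076096)+0·0.069984=-2.036256; next y=-1/10·(-0.963744)+1/2·(-2.036256)≈-0.921754
n=8: y≈-0.921754, sp=-3, e=sp−y≈-2.078246; I≈-19.154342, D=e−e_prev≈-0.041990; u=1·(-2.078246)+0·(-19.154342)+0·(-0.041990)≈-2.078246; next y=-1/10·(-0.921754)+1/2·(-2.078246)≈-0.946948
n=9: y≈-0.946948, sp=-3, e=sp−y≈-2.053052; I≈-21.207395, D=e−e_prev≈0.025194; u=1·(-2.053052)+0·(-21.207395)+0·0.025194≈-2.053052; next y=-1/10·(-0.946948)+1/2·(-2.053052)≈-0.931831
n=10: y≈-0.931831, sp=-3, e=sp−y≈-2.068169; I≈-23.275563, D=e−e_prev≈-0.015117; u=1·(-2.068169)+0·(-23.275563)+0·(-0.015117)≈-2.068169; next y=-1/10·(-0.931831)+1/2·(-2.068169)≈-0.940901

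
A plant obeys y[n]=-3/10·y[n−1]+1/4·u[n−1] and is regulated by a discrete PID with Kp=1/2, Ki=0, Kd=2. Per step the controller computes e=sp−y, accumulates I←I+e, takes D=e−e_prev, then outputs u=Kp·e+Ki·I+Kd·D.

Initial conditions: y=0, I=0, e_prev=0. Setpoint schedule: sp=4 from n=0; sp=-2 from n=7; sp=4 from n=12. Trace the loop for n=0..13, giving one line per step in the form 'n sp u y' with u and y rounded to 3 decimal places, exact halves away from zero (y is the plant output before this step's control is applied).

(exact arithmetic carried between steps; '≈' marks a value shown rounded to 6 d.p. or computed from one; I and e_prev carry over from the previous line; the table rounds u and y to 3 d.p., halves away from zero)
n=0: y=0, sp=4, e=sp−y=4; I=4, D=e−e_prev=4; u=1/2·4+0·4+2·4=10; next y=-3/10·0+1/4·10=2.5
n=1: y=2.5, sp=4, e=sp−y=1.5; I=5.5, D=e−e_prev=-2.5; u=1/2·1.5+0·5.5+2·(-2.5)=-4.25; next y=-3/10·2.5+1/4·(-4.25)=-1.8125
n=2: y=-1.8125, sp=4, e=sp−y=5.8125; I=11.3125, D=e−e_prev=4.3125; u=1/2·5.8125+0·11.3125+2·4.3125=11.53125; next y=-3/10·(-1.8125)+1/4·11.53125≈3.426563
n=3: y≈3.426563, sp=4, e=sp−y≈0.573438; I≈11.885938, D=e−e_prev≈-5.239063; u=1/2·0.573438+0·11.885938+2·(-5.239063)≈-10.191406; next y=-3/10·3.426563+1/4·(-10.191406)≈-3.575820
n=4: y≈-3.575820, sp=4, e=sp−y≈7.575820; I≈19.461758, D=e−e_prev≈7.002383; u=1/2·7.575820+0·19.461758+2·7.002383≈17.792676; next y=-3/10·(-3.575820)+1/4·17.792676≈5.520915
n=5: y≈5.520915, sp=4, e=sp−y≈-1.520915; I≈17.940843, D=e−e_prev≈-9.096735; u=1/2·(-1.520915)+0·17.940843+2·(-9.096735)≈-18.953928; next y=-3/10·5.520915+1/4·(-18.953928)≈-6.394757
n=6: y≈-6.394757, sp=4, e=sp−y≈10.394757; I≈28.335599, D=e−e_prev≈11.915672; u=1/2·10.394757+0·28.335599+2·11.915672≈29.028721; next y=-3/10·(-6.394757)+1/4·29.028721≈9.175607
n=7: y≈9.175607, sp=-2, e=sp−y≈-11.175607; I≈17.159992, D=e−e_prev≈-21.570364; u=1/2·(-11.175607)+0·17.159992+2·(-21.570364)≈-48.728531; next y=-3/10·9.175607+1/4·(-48.728531)≈-14.934815
n=8: y≈-14.934815, sp=-2, e=sp−y≈12.934815; I≈30.094807, D=e−e_prev≈24.110422; u=1/2·12.934815+0·30.094807+2·24.110422≈54.688252; next y=-3/10·(-14.934815)+1/4·54.688252≈18.152508
n=9: y≈18.152508, sp=-2, e=sp−y≈-20.152508; I≈9.942299, D=e−e_prev≈-33.087323; u=1/2·(-20.152508)+0·9.942299+2·(-33.087323)≈-76.250899; next y=-3/10·18.152508+1/4·(-76.250899)≈-24.508477
n=10: y≈-24.508477, sp=-2, e=sp−y≈22.508477; I≈32.450777, D=e−e_prev≈42.660985; u=1/2·22.508477+0·32.450777+2·42.660985≈96.576208; next y=-3/10·(-24.508477)+1/4·96.576208≈31.496595
n=11: y≈31.496595, sp=-2, e=sp−y≈-33.496595; I≈-1.045819, D=e−e_prev≈-56.005072; u=1/2·(-33.496595)+0·(-1.045819)+2·(-56.005072)≈-128.758442; next y=-3/10·31.496595+1/4·(-128.758442)≈-41.638589
n=12: y≈-41.638589, sp=4, e=sp−y≈45.638589; I≈44.592770, D=e−e_prev≈79.135184; u=1/2·45.638589+0·44.592770+2·79.135184≈181.089663; next y=-3/10·(-41.638589)+1/4·181.089663≈57.763992
n=13: y≈57.763992, sp=4, e=sp−y≈-53.763992; I≈-9.171222, D=e−e_prev≈-99.402581; u=1/2·(-53.763992)+0·(-9.171222)+2·(-99.402581)≈-225.687159; next y=-3/10·57.763992+1/4·(-225.687159)≈-73.750987

0 4 10.000 0.000
1 4 -4.250 2.500
2 4 11.531 -1.813
3 4 -10.191 3.427
4 4 17.793 -3.576
5 4 -18.954 5.521
6 4 29.029 -6.395
7 -2 -48.729 9.176
8 -2 54.688 -14.935
9 -2 -76.251 18.153
10 -2 96.576 -24.508
11 -2 -128.758 31.497
12 4 181.090 -41.639
13 4 -225.687 57.764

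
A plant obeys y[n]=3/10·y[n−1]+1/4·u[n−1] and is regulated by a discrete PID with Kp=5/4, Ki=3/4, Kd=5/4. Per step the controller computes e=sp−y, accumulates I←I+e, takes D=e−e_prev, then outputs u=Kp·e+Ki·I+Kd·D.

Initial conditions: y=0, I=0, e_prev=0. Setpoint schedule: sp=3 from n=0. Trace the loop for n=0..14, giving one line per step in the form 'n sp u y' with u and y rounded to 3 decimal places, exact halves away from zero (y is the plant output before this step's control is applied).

(exact arithmetic carried between steps; '≈' marks a value shown rounded to 6 d.p. or computed from one; I and e_prev carry over from the previous line; the table rounds u and y to 3 d.p., halves away from zero)
n=0: y=0, sp=3, e=sp−y=3; I=3, D=e−e_prev=3; u=5/4·3+3/4·3+5/4·3=9.75; next y=3/10·0+1/4·9.75=2.4375
n=1: y=2.4375, sp=3, e=sp−y=0.5625; I=3.5625, D=e−e_prev=-2.4375; u=5/4·0.5625+3/4·3.5625+5/4·(-2.4375)=0.328125; next y=3/10·2.4375+1/4·0.328125≈0.813281
n=2: y≈0.813281, sp=3, e=sp−y≈2.186719; I≈5.749219, D=e−e_prev≈1.624219; u=5/4·2.186719+3/4·5.749219+5/4·1.624219≈9.075586; next y=3/10·0.813281+1/4·9.075586≈2.512881
n=3: y≈2.512881, sp=3, e=sp−y≈0.487119; I≈6.236338, D=e−e_prev≈-1.699600; u=5/4·0.487119+3/4·6.236338+5/4·(-1.699600)≈3.161653; next y=3/10·2.512881+1/4·3.161653≈1.544277
n=4: y≈1.544277, sp=3, e=sp−y≈1.455723; I≈7.692060, D=e−e_prev≈0.968603; u=5/4·1.455723+3/4·7.692060+5/4·0.968603≈8.799453; next y=3/10·1.544277+1/4·8.799453≈2.663146
n=5: y≈2.663146, sp=3, e=sp−y≈0.336854; I≈8.028914, D=e−e_prev≈-1.118869; u=5/4·0.336854+3/4·8.028914+5/4·(-1.118869)≈5.044166; next y=3/10·2.663146+1/4·5.044166≈2.059985
n=6: y≈2.059985, sp=3, e=sp−y≈0.940015; I≈8.968929, D=e−e_prev≈0.603161; u=5/4·0.940015+3/4·8.968929+5/4·0.603161≈8.655666; next y=3/10·2.059985+1/4·8.655666≈2.781912
n=7: y≈2.781912, sp=3, e=sp−y≈0.218088; I≈9.187016, D=e−e_prev≈-0.721927; u=5/4·0.218088+3/4·9.187016+5/4·(-0.721927)≈6.260464; next y=3/10·2.781912+1/4·6.260464≈2.399690
n=8: y≈2.399690, sp=3, e=sp−y≈0.600310; I≈9.787327, D=e−e_prev≈0.382222; u=5/4·0.600310+3/4·9.787327+5/4·0.382222≈8.568661; next y=3/10·2.399690+1/4·8.568661≈2.862072
n=9: y≈2.862072, sp=3, e=sp−y≈0.137928; I≈9.925255, D=e−e_prev≈-0.462383; u=5/4·0.137928+3/4·9.925255+5/4·(-0.462383)≈7.038373; next y=3/10·2.862072+1/4·7.038373≈2.618215
n=10: y≈2.618215, sp=3, e=sp−y≈0.381785; I≈10.307040, D=e−e_prev≈0.243857; u=5/4·0.381785+3/4·10.307040+5/4·0.243857≈8.512333; next y=3/10·2.618215+1/4·8.512333≈2.913548
n=11: y≈2.913548, sp=3, e=sp−y≈0.086452; I≈10.393492, D=e−e_prev≈-0.295333; u=5/4·0.086452+3/4·10.393492+5/4·(-0.295333)≈7.534018; next y=3/10·2.913548+1/4·7.534018≈2.757569
n=12: y≈2.757569, sp=3, e=sp−y≈0.242431; I≈10.635923, D=e−e_prev≈0.155979; u=5/4·0.242431+3/4·10.635923+5/4·0.155979≈8.474955; next y=3/10·2.757569+1/4·8.474955≈2.946009
n=13: y≈2.946009, sp=3, e=sp−y≈0.053991; I≈10.689914, D=e−e_prev≈-0.188440; u=5/4·0.053991+3/4·10.689914+5/4·(-0.188440)≈7.849373; next y=3/10·2.946009+1/4·7.849373≈2.846146
n=14: y≈2.846146, sp=3, e=sp−y≈0.153854; I≈10.843768, D=e−e_prev≈0.099863; u=5/4·0.153854+3/4·10.843768+5/4·0.099863≈8.449972; next y=3/10·2.846146+1/4·8.449972≈2.966337

0 3 9.750 0.000
1 3 0.328 2.438
2 3 9.076 0.813
3 3 3.162 2.513
4 3 8.799 1.544
5 3 5.044 2.663
6 3 8.656 2.060
7 3 6.260 2.782
8 3 8.569 2.400
9 3 7.038 2.862
10 3 8.512 2.618
11 3 7.534 2.914
12 3 8.475 2.758
13 3 7.849 2.946
14 3 8.450 2.846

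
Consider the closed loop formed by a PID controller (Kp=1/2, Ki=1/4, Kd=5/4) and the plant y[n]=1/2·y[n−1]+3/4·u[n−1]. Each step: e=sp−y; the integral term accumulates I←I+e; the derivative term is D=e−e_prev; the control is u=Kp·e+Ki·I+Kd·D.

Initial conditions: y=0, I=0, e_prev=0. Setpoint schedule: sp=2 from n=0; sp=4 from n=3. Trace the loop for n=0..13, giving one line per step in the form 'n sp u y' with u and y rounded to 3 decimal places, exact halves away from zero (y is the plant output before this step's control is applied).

(exact arithmetic carried between steps; '≈' marks a value shown rounded to 6 d.p. or computed from one; I and e_prev carry over from the previous line; the table rounds u and y to 3 d.p., halves away from zero)
n=0: y=0, sp=2, e=sp−y=2; I=2, D=e−e_prev=2; u=1/2·2+1/4·2+5/4·2=4; next y=1/2·0+3/4·4=3
n=1: y=3, sp=2, e=sp−y=-1; I=1, D=e−e_prev=-3; u=1/2·(-1)+1/4·1+5/4·(-3)=-4; next y=1/2·3+3/4·(-4)=-1.5
n=2: y=-1.5, sp=2, e=sp−y=3.5; I=4.5, D=e−e_prev=4.5; u=1/2·3.5+1/4·4.5+5/4·4.5=8.5; next y=1/2·(-1.5)+3/4·8.5=5.625
n=3: y=5.625, sp=4, e=sp−y=-1.625; I=2.875, D=e−e_prev=-5.125; u=1/2·(-1.625)+1/4·2.875+5/4·(-5.125)=-6.5; next y=1/2·5.625+3/4·(-6.5)=-2.0625
n=4: y=-2.0625, sp=4, e=sp−y=6.0625; I=8.9375, D=e−e_prev=7.6875; u=1/2·6.0625+1/4·8.9375+5/4·7.6875=14.875; next y=1/2·(-2.0625)+3/4·14.875=10.125
n=5: y=10.125, sp=4, e=sp−y=-6.125; I=2.8125, D=e−e_prev=-12.1875; u=1/2·(-6.125)+1/4·2.8125+5/4·(-12.1875)=-17.59375; next y=1/2·10.125+3/4·(-17.59375)≈-8.132813
n=6: y≈-8.132813, sp=4, e=sp−y≈12.132813; I≈14.945313, D=e−e_prev≈18.257813; u=1/2·12.132813+1/4·14.945313+5/4·18.257813≈32.625; next y=1/2·(-8.132813)+3/4·32.625≈20.402344
n=7: y≈20.402344, sp=4, e=sp−y≈-16.402344; I≈-1.457031, D=e−e_prev≈-28.535156; u=1/2·(-16.402344)+1/4·(-1.457031)+5/4·(-28.535156)≈-44.234375; next y=1/2·20.402344+3/4·(-44.234375)≈-22.974609
n=8: y≈-22.974609, sp=4, e=sp−y≈26.974609; I≈25.517578, D=e−e_prev≈43.376953; u=1/2·26.974609+1/4·25.517578+5/4·43.376953≈74.087891; next y=1/2·(-22.974609)+3/4·74.087891≈44.078613
n=9: y≈44.078613, sp=4, e=sp−y≈-40.078613; I≈-14.561035, D=e−e_prev≈-67.053223; u=1/2·(-40.078613)+1/4·(-14.561035)+5/4·(-67.053223)≈-107.496094; next y=1/2·44.078613+3/4·(-107.496094)≈-58.582764
n=10: y≈-58.582764, sp=4, e=sp−y≈62.582764; I≈48.021729, D=e−e_prev≈102.661377; u=1/2·62.582764+1/4·48.021729+5/4·102.661377≈171.623535; next y=1/2·(-58.582764)+3/4·171.623535≈99.426270
n=11: y≈99.426270, sp=4, e=sp−y≈-95.426270; I≈-47.404541, D=e−e_prev≈-158.009033; u=1/2·(-95.426270)+1/4·(-47.404541)+5/4·(-158.009033)≈-257.075562; next y=1/2·99.426270+3/4·(-257.075562)≈-143.093536
n=12: y≈-143.093536, sp=4, e=sp−y≈147.093536; I≈99.688995, D=e−e_prev≈242.519806; u=1/2·147.093536+1/4·99.688995+5/4·242.519806≈401.618774; next y=1/2·(-143.093536)+3/4·401.618774≈229.667313
n=13: y≈229.667313, sp=4, e=sp−y≈-225.667313; I≈-125.978317, D=e−e_prev≈-372.760849; u=1/2·(-225.667313)+1/4·(-125.978317)+5/4·(-372.760849)≈-610.279297; next y=1/2·229.667313+3/4·(-610.279297)≈-342.875816

0 2 4.000 0.000
1 2 -4.000 3.000
2 2 8.500 -1.500
3 4 -6.500 5.625
4 4 14.875 -2.063
5 4 -17.594 10.125
6 4 32.625 -8.133
7 4 -44.234 20.402
8 4 74.088 -22.975
9 4 -107.496 44.079
10 4 171.624 -58.583
11 4 -257.076 99.426
12 4 401.619 -143.094
13 4 -610.279 229.667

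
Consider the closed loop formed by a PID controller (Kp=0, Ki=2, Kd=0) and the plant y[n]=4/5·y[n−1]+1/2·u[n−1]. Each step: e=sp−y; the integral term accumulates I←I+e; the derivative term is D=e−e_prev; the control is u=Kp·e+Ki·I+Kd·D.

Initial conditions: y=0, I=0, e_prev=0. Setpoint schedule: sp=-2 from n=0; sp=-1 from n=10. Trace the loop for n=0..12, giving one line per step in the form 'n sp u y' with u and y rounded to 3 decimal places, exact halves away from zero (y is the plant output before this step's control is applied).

(exact arithmetic carried between steps; '≈' marks a value shown rounded to 6 d.p. or computed from one; I and e_prev carry over from the previous line; the table rounds u and y to 3 d.p., halves away from zero)
n=0: y=0, sp=-2, e=sp−y=-2; I=-2, D=e−e_prev=-2; u=0·(-2)+2·(-2)+0·(-2)=-4; next y=4/5·0+1/2·(-4)=-2
n=1: y=-2, sp=-2, e=sp−y=0; I=-2, D=e−e_prev=2; u=0·0+2·(-2)+0·2=-4; next y=4/5·(-2)+1/2·(-4)=-3.6
n=2: y=-3.6, sp=-2, e=sp−y=1.6; I=-0.4, D=e−e_prev=1.6; u=0·1.6+2·(-0.4)+0·1.6=-0.8; next y=4/5·(-3.6)+1/2·(-0.8)=-3.28
n=3: y=-3.28, sp=-2, e=sp−y=1.28; I=0.88, D=e−e_prev=-0.32; u=0·1.28+2·0.88+0·(-0.32)=1.76; next y=4/5·(-3.28)+1/2·1.76=-1.744
n=4: y=-1.744, sp=-2, e=sp−y=-0.256; I=0.624, D=e−e_prev=-1.536; u=0·(-0.256)+2·0.624+0·(-1.536)=1.248; next y=4/5·(-1.744)+1/2·1.248=-0.7712
n=5: y=-0.7712, sp=-2, e=sp−y=-1.2288; I=-0.6048, D=e−e_prev=-0.9728; u=0·(-1.2288)+2·(-0.6048)+0·(-0.9728)=-1.2096; next y=4/5·(-0.7712)+1/2·(-1.2096)=-1.22176
n=6: y=-1.22176, sp=-2, e=sp−y=-0.77824; I=-1.38304, D=e−e_prev=0.45056; u=0·(-0.77824)+2·(-1.38304)+0·0.45056=-2.76608; next y=4/5·(-1.22176)+1/2·(-2.76608)=-2.360448
n=7: y=-2.360448, sp=-2, e=sp−y=0.360448; I=-1.022592, D=e−e_prev=1.138688; u=0·0.360448+2·(-1.022592)+0·1.138688=-2.045184; next y=4/5·(-2.360448)+1/2·(-2.045184)≈-2.910950
n=8: y≈-2.910950, sp=-2, e=sp−y≈0.910950; I≈-0.111642, D=e−e_prev≈0.550502; u=0·0.910950+2·(-0.111642)+0·0.550502≈-0.223283; next y=4/5·(-2.910950)+1/2·(-0.223283)≈-2.440402
n=9: y≈-2.440402, sp=-2, e=sp−y≈0.440402; I≈0.328760, D=e−e_prev≈-0.470548; u=0·0.440402+2·0.328760+0·(-0.470548)≈0.657521; next y=4/5·(-2.440402)+1/2·0.657521≈-1.623561
n=10: y≈-1.623561, sp=-1, e=sp−y≈0.623561; I≈0.952322, D=e−e_prev≈0.183159; u=0·0.623561+2·0.952322+0·0.183159≈1.904643; next y=4/5·(-1.623561)+1/2·1.904643≈-0.346527
n=11: y≈-0.346527, sp=-1, e=sp−y≈-0.653473; I≈0.298849, D=e−e_prev≈-1.277034; u=0·(-0.653473)+2·0.298849+0·(-1.277034)≈0.597698; next y=4/5·(-0.346527)+1/2·0.597698≈0.021627
n=12: y≈0.021627, sp=-1, e=sp−y≈-1.021627; I≈-0.722778, D=e−e_prev≈-0.368154; u=0·(-1.021627)+2·(-0.722778)+0·(-0.368154)≈-1.445556; next y=4/5·0.021627+1/2·(-1.445556)≈-0.705476

0 -2 -4.000 0.000
1 -2 -4.000 -2.000
2 -2 -0.800 -3.600
3 -2 1.760 -3.280
4 -2 1.248 -1.744
5 -2 -1.210 -0.771
6 -2 -2.766 -1.222
7 -2 -2.045 -2.360
8 -2 -0.223 -2.911
9 -2 0.658 -2.440
10 -1 1.905 -1.624
11 -1 0.598 -0.347
12 -1 -1.446 0.022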